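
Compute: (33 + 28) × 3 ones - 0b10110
Convert 3 ones (place-value notation) → 3 (decimal)
Convert 0b10110 (binary) → 16 + 4 + 2 = 22 (decimal)
Expression in decimal: (33 + 28) × 3 - 22
Parentheses first: 33 + 28 = 61
Multiply: 61 × 3 = 183
Subtract: 183 - 22 = 161
161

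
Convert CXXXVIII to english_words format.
Convert CXXXVIII (Roman numeral) → 100 + 10 + 10 + 10 + 5 + 1 + 1 + 1 = 138 (decimal)
Convert 138 (decimal) → 138 = 1×100 + 38 → one hundred thirty-eight (English words)
one hundred thirty-eight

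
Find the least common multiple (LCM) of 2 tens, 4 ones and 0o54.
Convert 2 tens, 4 ones (place-value notation) → 2×10 + 4 = 24 (decimal)
Convert 0o54 (octal) → 5×8 + 4 = 44 (decimal)
Compute lcm(24, 44) = 264
264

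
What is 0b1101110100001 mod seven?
Convert 0b1101110100001 (binary) → 4096 + 2048 + 512 + 256 + 128 + 32 + 1 = 7073 (decimal)
Convert seven (English words) → 7 (decimal)
Compute 7073 mod 7 = 3
3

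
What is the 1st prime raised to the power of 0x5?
Convert the 1st prime (prime index) → 2 (decimal)
Convert 0x5 (hexadecimal) → 5 (decimal)
Compute 2 ^ 5 = 32
32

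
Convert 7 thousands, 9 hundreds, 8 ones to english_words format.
Convert 7 thousands, 9 hundreds, 8 ones (place-value notation) → 7×1000 + 9×100 + 8 = 7908 (decimal)
Convert 7908 (decimal) → 7908 = 7×1000 + 9×100 + 8 → seven thousand nine hundred eight (English words)
seven thousand nine hundred eight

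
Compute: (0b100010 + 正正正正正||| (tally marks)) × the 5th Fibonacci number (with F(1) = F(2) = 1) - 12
Convert 0b100010 (binary) → 32 + 2 = 34 (decimal)
Convert 正正正正正||| (tally marks) → 5 + 5 + 5 + 5 + 5 + 3 = 28 (decimal)
Convert the 5th Fibonacci number (with F(1) = F(2) = 1) (Fibonacci index) → 1, 1, 2, 3, 5 → 5 (decimal)
Expression in decimal: (34 + 28) × 5 - 12
Parentheses first: 34 + 28 = 62
Multiply: 62 × 5 = 310
Subtract: 310 - 12 = 298
298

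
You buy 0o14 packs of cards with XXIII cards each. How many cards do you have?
Convert XXIII (Roman numeral) → 10 + 10 + 1 + 1 + 1 = 23 (decimal)
Convert 0o14 (octal) → 1×8 + 4 = 12 (decimal)
Compute 23 × 12 = 276
276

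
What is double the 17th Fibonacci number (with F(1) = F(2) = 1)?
The 17th Fibonacci number (with F(1) = F(2) = 1) = 1597
Compute 1597 × 2 = 3194
3194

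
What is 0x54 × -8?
Convert 0x54 (hexadecimal) → 5×16 + 4 = 84 (decimal)
Compute 84 × -8 = -672
-672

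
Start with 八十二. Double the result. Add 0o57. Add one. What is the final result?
Convert 八十二 (Chinese numeral) → 8×10 + 2 = 82 (decimal)
Start: 82
82 × 2 = 164
Convert 0o57 (octal) → 5×8 + 7 = 47 (decimal)
164 + 47 = 211
Convert one (English words) → 1 (decimal)
211 + 1 = 212
212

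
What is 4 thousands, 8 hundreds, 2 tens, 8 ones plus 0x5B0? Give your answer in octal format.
Convert 4 thousands, 8 hundreds, 2 tens, 8 ones (place-value notation) → 4×1000 + 8×100 + 2×10 + 8 = 4828 (decimal)
Convert 0x5B0 (hexadecimal) → 5×256 + 11×16 = 1456 (decimal)
Compute 4828 + 1456 = 6284
Convert 6284 (decimal) → 6284 = 1×4096 + 4×512 + 2×64 + 1×8 + 4 → 0o14214 (octal)
0o14214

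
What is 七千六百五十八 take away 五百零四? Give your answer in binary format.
Convert 七千六百五十八 (Chinese numeral) → 7×1000 + 6×100 + 5×10 + 8 = 7658 (decimal)
Convert 五百零四 (Chinese numeral) → 5×100 + 4 = 504 (decimal)
Compute 7658 - 504 = 7154
Convert 7154 (decimal) → 7154 = 4096 + 2048 + 512 + 256 + 128 + 64 + 32 + 16 + 2 → 0b1101111110010 (binary)
0b1101111110010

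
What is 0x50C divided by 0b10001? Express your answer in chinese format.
Convert 0x50C (hexadecimal) → 5×256 + 12 = 1292 (decimal)
Convert 0b10001 (binary) → 16 + 1 = 17 (decimal)
Compute 1292 ÷ 17 = 76
Convert 76 (decimal) → 76 = 7×10 + 6 → 七十六 (Chinese numeral)
七十六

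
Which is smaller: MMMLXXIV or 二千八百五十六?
Convert MMMLXXIV (Roman numeral) → 1000 + 1000 + 1000 + 50 + 10 + 10 + 4 = 3074 (decimal)
Convert 二千八百五十六 (Chinese numeral) → 2×1000 + 8×100 + 5×10 + 6 = 2856 (decimal)
Compare 3074 vs 2856: smaller = 2856
2856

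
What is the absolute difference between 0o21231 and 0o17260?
Convert 0o21231 (octal) → 2×4096 + 1×512 + 2×64 + 3×8 + 1 = 8857 (decimal)
Convert 0o17260 (octal) → 1×4096 + 7×512 + 2×64 + 6×8 = 7856 (decimal)
Compute |8857 - 7856| = 1001
1001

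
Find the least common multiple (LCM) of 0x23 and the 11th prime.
Convert 0x23 (hexadecimal) → 2×16 + 3 = 35 (decimal)
Convert the 11th prime (prime index) → 31 (decimal)
Compute lcm(35, 31) = 1085
1085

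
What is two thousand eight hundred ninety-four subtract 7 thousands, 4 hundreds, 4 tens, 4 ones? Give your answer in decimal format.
Convert two thousand eight hundred ninety-four (English words) → 2×1000 + 8×100 + 94 = 2894 (decimal)
Convert 7 thousands, 4 hundreds, 4 tens, 4 ones (place-value notation) → 7×1000 + 4×100 + 4×10 + 4 = 7444 (decimal)
Compute 2894 - 7444 = -4550
-4550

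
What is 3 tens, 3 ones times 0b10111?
Convert 3 tens, 3 ones (place-value notation) → 3×10 + 3 = 33 (decimal)
Convert 0b10111 (binary) → 16 + 4 + 2 + 1 = 23 (decimal)
Compute 33 × 23 = 759
759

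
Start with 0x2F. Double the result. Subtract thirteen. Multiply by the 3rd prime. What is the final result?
Convert 0x2F (hexadecimal) → 2×16 + 15 = 47 (decimal)
Start: 47
47 × 2 = 94
Convert thirteen (English words) → 13 (decimal)
94 - 13 = 81
Convert the 3rd prime (prime index) → 5 (decimal)
81 × 5 = 405
405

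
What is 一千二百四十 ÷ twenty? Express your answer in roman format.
Convert 一千二百四十 (Chinese numeral) → 1×1000 + 2×100 + 4×10 = 1240 (decimal)
Convert twenty (English words) → 20 (decimal)
Compute 1240 ÷ 20 = 62
Convert 62 (decimal) → 62 = 50 + 10 + 1 + 1 → LXII (Roman numeral)
LXII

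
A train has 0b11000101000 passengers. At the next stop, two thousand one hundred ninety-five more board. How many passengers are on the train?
Convert 0b11000101000 (binary) → 1024 + 512 + 32 + 8 = 1576 (decimal)
Convert two thousand one hundred ninety-five (English words) → 2×1000 + 1×100 + 95 = 2195 (decimal)
Compute 1576 + 2195 = 3771
3771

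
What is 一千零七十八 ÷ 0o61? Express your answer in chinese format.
Convert 一千零七十八 (Chinese numeral) → 1×1000 + 7×10 + 8 = 1078 (decimal)
Convert 0o61 (octal) → 6×8 + 1 = 49 (decimal)
Compute 1078 ÷ 49 = 22
Convert 22 (decimal) → 22 = 2×10 + 2 → 二十二 (Chinese numeral)
二十二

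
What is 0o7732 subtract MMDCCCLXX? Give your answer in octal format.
Convert 0o7732 (octal) → 7×512 + 7×64 + 3×8 + 2 = 4058 (decimal)
Convert MMDCCCLXX (Roman numeral) → 1000 + 1000 + 500 + 100 + 100 + 100 + 50 + 10 + 10 = 2870 (decimal)
Compute 4058 - 2870 = 1188
Convert 1188 (decimal) → 1188 = 2×512 + 2×64 + 4×8 + 4 → 0o2244 (octal)
0o2244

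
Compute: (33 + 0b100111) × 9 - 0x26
Convert 0b100111 (binary) → 32 + 4 + 2 + 1 = 39 (decimal)
Convert 0x26 (hexadecimal) → 2×16 + 6 = 38 (decimal)
Expression in decimal: (33 + 39) × 9 - 38
Parentheses first: 33 + 39 = 72
Multiply: 72 × 9 = 648
Subtract: 648 - 38 = 610
610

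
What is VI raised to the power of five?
Convert VI (Roman numeral) → 5 + 1 = 6 (decimal)
Convert five (English words) → 5 (decimal)
Compute 6 ^ 5 = 7776
7776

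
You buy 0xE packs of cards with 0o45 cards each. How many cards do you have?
Convert 0o45 (octal) → 4×8 + 5 = 37 (decimal)
Convert 0xE (hexadecimal) → 14 (decimal)
Compute 37 × 14 = 518
518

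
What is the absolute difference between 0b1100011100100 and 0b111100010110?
Convert 0b1100011100100 (binary) → 4096 + 2048 + 128 + 64 + 32 + 4 = 6372 (decimal)
Convert 0b111100010110 (binary) → 2048 + 1024 + 512 + 256 + 16 + 4 + 2 = 3862 (decimal)
Compute |6372 - 3862| = 2510
2510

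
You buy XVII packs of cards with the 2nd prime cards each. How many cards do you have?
Convert the 2nd prime (prime index) → 3 (decimal)
Convert XVII (Roman numeral) → 10 + 5 + 1 + 1 = 17 (decimal)
Compute 3 × 17 = 51
51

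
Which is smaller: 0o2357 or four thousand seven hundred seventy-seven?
Convert 0o2357 (octal) → 2×512 + 3×64 + 5×8 + 7 = 1263 (decimal)
Convert four thousand seven hundred seventy-seven (English words) → 4×1000 + 7×100 + 77 = 4777 (decimal)
Compare 1263 vs 4777: smaller = 1263
1263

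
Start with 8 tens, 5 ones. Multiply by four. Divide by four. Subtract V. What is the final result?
Convert 8 tens, 5 ones (place-value notation) → 8×10 + 5 = 85 (decimal)
Start: 85
Convert four (English words) → 4 (decimal)
85 × 4 = 340
Convert four (English words) → 4 (decimal)
340 ÷ 4 = 85
Convert V (Roman numeral) → 5 (decimal)
85 - 5 = 80
80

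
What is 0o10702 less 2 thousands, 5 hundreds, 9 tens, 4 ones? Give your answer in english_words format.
Convert 0o10702 (octal) → 1×4096 + 7×64 + 2 = 4546 (decimal)
Convert 2 thousands, 5 hundreds, 9 tens, 4 ones (place-value notation) → 2×1000 + 5×100 + 9×10 + 4 = 2594 (decimal)
Compute 4546 - 2594 = 1952
Convert 1952 (decimal) → 1952 = 1×1000 + 9×100 + 52 → one thousand nine hundred fifty-two (English words)
one thousand nine hundred fifty-two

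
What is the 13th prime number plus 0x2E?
The 13th prime number = 41
Convert 0x2E (hexadecimal) → 2×16 + 14 = 46 (decimal)
Compute 41 + 46 = 87
87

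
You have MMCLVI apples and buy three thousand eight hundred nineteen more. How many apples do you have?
Convert MMCLVI (Roman numeral) → 1000 + 1000 + 100 + 50 + 5 + 1 = 2156 (decimal)
Convert three thousand eight hundred nineteen (English words) → 3×1000 + 8×100 + 19 = 3819 (decimal)
Compute 2156 + 3819 = 5975
5975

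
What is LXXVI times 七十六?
Convert LXXVI (Roman numeral) → 50 + 10 + 10 + 5 + 1 = 76 (decimal)
Convert 七十六 (Chinese numeral) → 7×10 + 6 = 76 (decimal)
Compute 76 × 76 = 5776
5776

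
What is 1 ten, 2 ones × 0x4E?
Convert 1 ten, 2 ones (place-value notation) → 1×10 + 2 = 12 (decimal)
Convert 0x4E (hexadecimal) → 4×16 + 14 = 78 (decimal)
Compute 12 × 78 = 936
936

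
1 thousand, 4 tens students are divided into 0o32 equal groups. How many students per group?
Convert 1 thousand, 4 tens (place-value notation) → 1×1000 + 4×10 = 1040 (decimal)
Convert 0o32 (octal) → 3×8 + 2 = 26 (decimal)
Compute 1040 ÷ 26 = 40
40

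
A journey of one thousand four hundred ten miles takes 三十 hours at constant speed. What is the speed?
Convert one thousand four hundred ten (English words) → 1×1000 + 4×100 + 10 = 1410 (decimal)
Convert 三十 (Chinese numeral) → 3×10 = 30 (decimal)
Compute 1410 ÷ 30 = 47
47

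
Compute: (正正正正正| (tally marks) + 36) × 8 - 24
Convert 正正正正正| (tally marks) → 5 + 5 + 5 + 5 + 5 + 1 = 26 (decimal)
Expression in decimal: (26 + 36) × 8 - 24
Parentheses first: 26 + 36 = 62
Multiply: 62 × 8 = 496
Subtract: 496 - 24 = 472
472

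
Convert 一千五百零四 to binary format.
Convert 一千五百零四 (Chinese numeral) → 1×1000 + 5×100 + 4 = 1504 (decimal)
Convert 1504 (decimal) → 1504 = 1024 + 256 + 128 + 64 + 32 → 0b10111100000 (binary)
0b10111100000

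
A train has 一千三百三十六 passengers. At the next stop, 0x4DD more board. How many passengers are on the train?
Convert 一千三百三十六 (Chinese numeral) → 1×1000 + 3×100 + 3×10 + 6 = 1336 (decimal)
Convert 0x4DD (hexadecimal) → 4×256 + 13×16 + 13 = 1245 (decimal)
Compute 1336 + 1245 = 2581
2581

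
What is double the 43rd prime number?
The 43rd prime number = 191
Compute 191 × 2 = 382
382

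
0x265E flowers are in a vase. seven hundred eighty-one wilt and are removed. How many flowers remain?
Convert 0x265E (hexadecimal) → 2×4096 + 6×256 + 5×16 + 14 = 9822 (decimal)
Convert seven hundred eighty-one (English words) → 7×100 + 81 = 781 (decimal)
Compute 9822 - 781 = 9041
9041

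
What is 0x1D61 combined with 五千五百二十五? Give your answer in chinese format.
Convert 0x1D61 (hexadecimal) → 1×4096 + 13×256 + 6×16 + 1 = 7521 (decimal)
Convert 五千五百二十五 (Chinese numeral) → 5×1000 + 5×100 + 2×10 + 5 = 5525 (decimal)
Compute 7521 + 5525 = 13046
Convert 13046 (decimal) → 13046 = 1×10000 + 3×1000 + 4×10 + 6 → 一万三千零四十六 (Chinese numeral)
一万三千零四十六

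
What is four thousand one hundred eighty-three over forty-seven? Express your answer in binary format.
Convert four thousand one hundred eighty-three (English words) → 4×1000 + 1×100 + 83 = 4183 (decimal)
Convert forty-seven (English words) → 47 (decimal)
Compute 4183 ÷ 47 = 89
Convert 89 (decimal) → 89 = 64 + 16 + 8 + 1 → 0b1011001 (binary)
0b1011001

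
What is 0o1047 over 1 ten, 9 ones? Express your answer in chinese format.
Convert 0o1047 (octal) → 1×512 + 4×8 + 7 = 551 (decimal)
Convert 1 ten, 9 ones (place-value notation) → 1×10 + 9 = 19 (decimal)
Compute 551 ÷ 19 = 29
Convert 29 (decimal) → 29 = 2×10 + 9 → 二十九 (Chinese numeral)
二十九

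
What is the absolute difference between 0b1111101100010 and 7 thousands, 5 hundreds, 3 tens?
Convert 0b1111101100010 (binary) → 4096 + 2048 + 1024 + 512 + 256 + 64 + 32 + 2 = 8034 (decimal)
Convert 7 thousands, 5 hundreds, 3 tens (place-value notation) → 7×1000 + 5×100 + 3×10 = 7530 (decimal)
Compute |8034 - 7530| = 504
504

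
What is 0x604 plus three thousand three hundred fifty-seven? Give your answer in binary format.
Convert 0x604 (hexadecimal) → 6×256 + 4 = 1540 (decimal)
Convert three thousand three hundred fifty-seven (English words) → 3×1000 + 3×100 + 57 = 3357 (decimal)
Compute 1540 + 3357 = 4897
Convert 4897 (decimal) → 4897 = 4096 + 512 + 256 + 32 + 1 → 0b1001100100001 (binary)
0b1001100100001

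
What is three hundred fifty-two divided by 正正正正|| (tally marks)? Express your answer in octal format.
Convert three hundred fifty-two (English words) → 3×100 + 52 = 352 (decimal)
Convert 正正正正|| (tally marks) → 5 + 5 + 5 + 5 + 2 = 22 (decimal)
Compute 352 ÷ 22 = 16
Convert 16 (decimal) → 16 = 2×8 → 0o20 (octal)
0o20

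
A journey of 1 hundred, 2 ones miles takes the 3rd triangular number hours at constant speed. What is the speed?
Convert 1 hundred, 2 ones (place-value notation) → 1×100 + 2 = 102 (decimal)
Convert the 3rd triangular number (triangular index) → 3×4/2 = 6 (decimal)
Compute 102 ÷ 6 = 17
17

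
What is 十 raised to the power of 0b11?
Convert 十 (Chinese numeral) → 1×10 = 10 (decimal)
Convert 0b11 (binary) → 2 + 1 = 3 (decimal)
Compute 10 ^ 3 = 1000
1000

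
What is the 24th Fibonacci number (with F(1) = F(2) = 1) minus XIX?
The 24th Fibonacci number (with F(1) = F(2) = 1) = 46368
Convert XIX (Roman numeral) → 10 + 9 = 19 (decimal)
Compute 46368 - 19 = 46349
46349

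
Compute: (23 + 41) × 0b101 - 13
Convert 0b101 (binary) → 4 + 1 = 5 (decimal)
Expression in decimal: (23 + 41) × 5 - 13
Parentheses first: 23 + 41 = 64
Multiply: 64 × 5 = 320
Subtract: 320 - 13 = 307
307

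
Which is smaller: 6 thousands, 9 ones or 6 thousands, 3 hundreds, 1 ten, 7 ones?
Convert 6 thousands, 9 ones (place-value notation) → 6×1000 + 9 = 6009 (decimal)
Convert 6 thousands, 3 hundreds, 1 ten, 7 ones (place-value notation) → 6×1000 + 3×100 + 1×10 + 7 = 6317 (decimal)
Compare 6009 vs 6317: smaller = 6009
6009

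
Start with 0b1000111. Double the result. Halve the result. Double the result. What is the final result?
Convert 0b1000111 (binary) → 64 + 4 + 2 + 1 = 71 (decimal)
Start: 71
71 × 2 = 142
142 ÷ 2 = 71
71 × 2 = 142
142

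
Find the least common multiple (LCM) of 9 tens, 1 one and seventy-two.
Convert 9 tens, 1 one (place-value notation) → 9×10 + 1 = 91 (decimal)
Convert seventy-two (English words) → 72 (decimal)
Compute lcm(91, 72) = 6552
6552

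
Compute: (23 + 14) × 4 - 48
Parentheses first: 23 + 14 = 37
Multiply: 37 × 4 = 148
Subtract: 148 - 48 = 100
100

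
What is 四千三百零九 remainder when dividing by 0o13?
Convert 四千三百零九 (Chinese numeral) → 4×1000 + 3×100 + 9 = 4309 (decimal)
Convert 0o13 (octal) → 1×8 + 3 = 11 (decimal)
Compute 4309 mod 11 = 8
8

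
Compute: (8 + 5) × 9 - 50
Parentheses first: 8 + 5 = 13
Multiply: 13 × 9 = 117
Subtract: 117 - 50 = 67
67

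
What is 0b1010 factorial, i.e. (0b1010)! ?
Convert 0b1010 (binary) → 8 + 2 = 10 (decimal)
Compute 10! = 3628800
3628800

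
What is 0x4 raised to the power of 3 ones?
Convert 0x4 (hexadecimal) → 4 (decimal)
Convert 3 ones (place-value notation) → 3 (decimal)
Compute 4 ^ 3 = 64
64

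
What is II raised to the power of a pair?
Convert II (Roman numeral) → 1 + 1 = 2 (decimal)
Convert a pair (colloquial) → 2 (decimal)
Compute 2 ^ 2 = 4
4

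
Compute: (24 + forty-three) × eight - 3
Convert forty-three (English words) → 43 (decimal)
Convert eight (English words) → 8 (decimal)
Expression in decimal: (24 + 43) × 8 - 3
Parentheses first: 24 + 43 = 67
Multiply: 67 × 8 = 536
Subtract: 536 - 3 = 533
533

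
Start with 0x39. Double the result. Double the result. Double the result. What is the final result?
Convert 0x39 (hexadecimal) → 3×16 + 9 = 57 (decimal)
Start: 57
57 × 2 = 114
114 × 2 = 228
228 × 2 = 456
456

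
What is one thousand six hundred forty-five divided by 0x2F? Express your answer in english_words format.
Convert one thousand six hundred forty-five (English words) → 1×1000 + 6×100 + 45 = 1645 (decimal)
Convert 0x2F (hexadecimal) → 2×16 + 15 = 47 (decimal)
Compute 1645 ÷ 47 = 35
Convert 35 (decimal) → thirty-five (English words)
thirty-five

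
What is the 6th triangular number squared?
The 6th triangular number = 6×7/2 = 21
Compute 21² = 21 × 21 = 441
441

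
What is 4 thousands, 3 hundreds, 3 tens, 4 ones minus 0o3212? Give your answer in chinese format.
Convert 4 thousands, 3 hundreds, 3 tens, 4 ones (place-value notation) → 4×1000 + 3×100 + 3×10 + 4 = 4334 (decimal)
Convert 0o3212 (octal) → 3×512 + 2×64 + 1×8 + 2 = 1674 (decimal)
Compute 4334 - 1674 = 2660
Convert 2660 (decimal) → 2660 = 2×1000 + 6×100 + 6×10 → 二千六百六十 (Chinese numeral)
二千六百六十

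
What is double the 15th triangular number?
The 15th triangular number = 15×16/2 = 120
Compute 120 × 2 = 240
240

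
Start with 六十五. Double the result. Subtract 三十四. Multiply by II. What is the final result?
Convert 六十五 (Chinese numeral) → 6×10 + 5 = 65 (decimal)
Start: 65
65 × 2 = 130
Convert 三十四 (Chinese numeral) → 3×10 + 4 = 34 (decimal)
130 - 34 = 96
Convert II (Roman numeral) → 1 + 1 = 2 (decimal)
96 × 2 = 192
192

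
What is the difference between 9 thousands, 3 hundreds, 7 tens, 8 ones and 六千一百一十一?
Convert 9 thousands, 3 hundreds, 7 tens, 8 ones (place-value notation) → 9×1000 + 3×100 + 7×10 + 8 = 9378 (decimal)
Convert 六千一百一十一 (Chinese numeral) → 6×1000 + 1×100 + 1×10 + 1 = 6111 (decimal)
Difference: |9378 - 6111| = 3267
3267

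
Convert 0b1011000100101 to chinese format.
Convert 0b1011000100101 (binary) → 4096 + 1024 + 512 + 32 + 4 + 1 = 5669 (decimal)
Convert 5669 (decimal) → 5669 = 5×1000 + 6×100 + 6×10 + 9 → 五千六百六十九 (Chinese numeral)
五千六百六十九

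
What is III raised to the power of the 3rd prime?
Convert III (Roman numeral) → 1 + 1 + 1 = 3 (decimal)
Convert the 3rd prime (prime index) → 5 (decimal)
Compute 3 ^ 5 = 243
243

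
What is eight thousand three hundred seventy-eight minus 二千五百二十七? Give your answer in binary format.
Convert eight thousand three hundred seventy-eight (English words) → 8×1000 + 3×100 + 78 = 8378 (decimal)
Convert 二千五百二十七 (Chinese numeral) → 2×1000 + 5×100 + 2×10 + 7 = 2527 (decimal)
Compute 8378 - 2527 = 5851
Convert 5851 (decimal) → 5851 = 4096 + 1024 + 512 + 128 + 64 + 16 + 8 + 2 + 1 → 0b1011011011011 (binary)
0b1011011011011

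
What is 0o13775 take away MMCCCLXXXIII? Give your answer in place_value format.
Convert 0o13775 (octal) → 1×4096 + 3×512 + 7×64 + 7×8 + 5 = 6141 (decimal)
Convert MMCCCLXXXIII (Roman numeral) → 1000 + 1000 + 100 + 100 + 100 + 50 + 10 + 10 + 10 + 1 + 1 + 1 = 2383 (decimal)
Compute 6141 - 2383 = 3758
Convert 3758 (decimal) → 3758 = 3×1000 + 7×100 + 5×10 + 8 → 3 thousands, 7 hundreds, 5 tens, 8 ones (place-value notation)
3 thousands, 7 hundreds, 5 tens, 8 ones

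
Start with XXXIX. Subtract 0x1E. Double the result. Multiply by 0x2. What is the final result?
Convert XXXIX (Roman numeral) → 10 + 10 + 10 + 9 = 39 (decimal)
Start: 39
Convert 0x1E (hexadecimal) → 1×16 + 14 = 30 (decimal)
39 - 30 = 9
9 × 2 = 18
Convert 0x2 (hexadecimal) → 2 (decimal)
18 × 2 = 36
36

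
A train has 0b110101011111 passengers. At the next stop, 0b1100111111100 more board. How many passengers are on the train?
Convert 0b110101011111 (binary) → 2048 + 1024 + 256 + 64 + 16 + 8 + 4 + 2 + 1 = 3423 (decimal)
Convert 0b1100111111100 (binary) → 4096 + 2048 + 256 + 128 + 64 + 32 + 16 + 8 + 4 = 6652 (decimal)
Compute 3423 + 6652 = 10075
10075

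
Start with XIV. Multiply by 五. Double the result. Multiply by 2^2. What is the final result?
Convert XIV (Roman numeral) → 10 + 4 = 14 (decimal)
Start: 14
Convert 五 (Chinese numeral) → 5 (decimal)
14 × 5 = 70
70 × 2 = 140
Convert 2^2 (power) → 4 (decimal)
140 × 4 = 560
560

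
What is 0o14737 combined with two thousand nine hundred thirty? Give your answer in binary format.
Convert 0o14737 (octal) → 1×4096 + 4×512 + 7×64 + 3×8 + 7 = 6623 (decimal)
Convert two thousand nine hundred thirty (English words) → 2×1000 + 9×100 + 30 = 2930 (decimal)
Compute 6623 + 2930 = 9553
Convert 9553 (decimal) → 9553 = 8192 + 1024 + 256 + 64 + 16 + 1 → 0b10010101010001 (binary)
0b10010101010001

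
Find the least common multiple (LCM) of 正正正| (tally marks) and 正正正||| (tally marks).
Convert 正正正| (tally marks) → 5 + 5 + 5 + 1 = 16 (decimal)
Convert 正正正||| (tally marks) → 5 + 5 + 5 + 3 = 18 (decimal)
Compute lcm(16, 18) = 144
144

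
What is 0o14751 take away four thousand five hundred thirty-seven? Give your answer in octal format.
Convert 0o14751 (octal) → 1×4096 + 4×512 + 7×64 + 5×8 + 1 = 6633 (decimal)
Convert four thousand five hundred thirty-seven (English words) → 4×1000 + 5×100 + 37 = 4537 (decimal)
Compute 6633 - 4537 = 2096
Convert 2096 (decimal) → 2096 = 4×512 + 6×8 → 0o4060 (octal)
0o4060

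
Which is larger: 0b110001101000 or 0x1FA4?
Convert 0b110001101000 (binary) → 2048 + 1024 + 64 + 32 + 8 = 3176 (decimal)
Convert 0x1FA4 (hexadecimal) → 1×4096 + 15×256 + 10×16 + 4 = 8100 (decimal)
Compare 3176 vs 8100: larger = 8100
8100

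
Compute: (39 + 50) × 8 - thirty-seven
Convert thirty-seven (English words) → 37 (decimal)
Expression in decimal: (39 + 50) × 8 - 37
Parentheses first: 39 + 50 = 89
Multiply: 89 × 8 = 712
Subtract: 712 - 37 = 675
675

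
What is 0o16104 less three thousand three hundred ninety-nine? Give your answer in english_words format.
Convert 0o16104 (octal) → 1×4096 + 6×512 + 1×64 + 4 = 7236 (decimal)
Convert three thousand three hundred ninety-nine (English words) → 3×1000 + 3×100 + 99 = 3399 (decimal)
Compute 7236 - 3399 = 3837
Convert 3837 (decimal) → 3837 = 3×1000 + 8×100 + 37 → three thousand eight hundred thirty-seven (English words)
three thousand eight hundred thirty-seven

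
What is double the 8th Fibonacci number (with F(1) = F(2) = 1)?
The 8th Fibonacci number (with F(1) = F(2) = 1): 1, 1, 2, 3, 5, 8, 13, 21 → 21
Compute 21 × 2 = 42
42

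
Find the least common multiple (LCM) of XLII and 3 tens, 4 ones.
Convert XLII (Roman numeral) → 40 + 1 + 1 = 42 (decimal)
Convert 3 tens, 4 ones (place-value notation) → 3×10 + 4 = 34 (decimal)
Compute lcm(42, 34) = 714
714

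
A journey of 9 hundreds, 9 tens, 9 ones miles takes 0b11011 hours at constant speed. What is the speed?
Convert 9 hundreds, 9 tens, 9 ones (place-value notation) → 9×100 + 9×10 + 9 = 999 (decimal)
Convert 0b11011 (binary) → 16 + 8 + 2 + 1 = 27 (decimal)
Compute 999 ÷ 27 = 37
37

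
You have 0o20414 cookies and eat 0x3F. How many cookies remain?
Convert 0o20414 (octal) → 2×4096 + 4×64 + 1×8 + 4 = 8460 (decimal)
Convert 0x3F (hexadecimal) → 3×16 + 15 = 63 (decimal)
Compute 8460 - 63 = 8397
8397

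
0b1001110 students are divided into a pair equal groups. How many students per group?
Convert 0b1001110 (binary) → 64 + 8 + 4 + 2 = 78 (decimal)
Convert a pair (colloquial) → 2 (decimal)
Compute 78 ÷ 2 = 39
39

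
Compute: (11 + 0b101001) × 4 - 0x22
Convert 0b101001 (binary) → 32 + 8 + 1 = 41 (decimal)
Convert 0x22 (hexadecimal) → 2×16 + 2 = 34 (decimal)
Expression in decimal: (11 + 41) × 4 - 34
Parentheses first: 11 + 41 = 52
Multiply: 52 × 4 = 208
Subtract: 208 - 34 = 174
174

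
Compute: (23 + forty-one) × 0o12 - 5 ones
Convert forty-one (English words) → 41 (decimal)
Convert 0o12 (octal) → 1×8 + 2 = 10 (decimal)
Convert 5 ones (place-value notation) → 5 (decimal)
Expression in decimal: (23 + 41) × 10 - 5
Parentheses first: 23 + 41 = 64
Multiply: 64 × 10 = 640
Subtract: 640 - 5 = 635
635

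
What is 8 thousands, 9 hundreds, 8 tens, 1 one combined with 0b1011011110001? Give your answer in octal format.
Convert 8 thousands, 9 hundreds, 8 tens, 1 one (place-value notation) → 8×1000 + 9×100 + 8×10 + 1 = 8981 (decimal)
Convert 0b1011011110001 (binary) → 4096 + 1024 + 512 + 128 + 64 + 32 + 16 + 1 = 5873 (decimal)
Compute 8981 + 5873 = 14854
Convert 14854 (decimal) → 14854 = 3×4096 + 5×512 + 6 → 0o35006 (octal)
0o35006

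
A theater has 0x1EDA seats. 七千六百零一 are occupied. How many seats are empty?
Convert 0x1EDA (hexadecimal) → 1×4096 + 14×256 + 13×16 + 10 = 7898 (decimal)
Convert 七千六百零一 (Chinese numeral) → 7×1000 + 6×100 + 1 = 7601 (decimal)
Compute 7898 - 7601 = 297
297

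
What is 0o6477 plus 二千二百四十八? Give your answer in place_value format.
Convert 0o6477 (octal) → 6×512 + 4×64 + 7×8 + 7 = 3391 (decimal)
Convert 二千二百四十八 (Chinese numeral) → 2×1000 + 2×100 + 4×10 + 8 = 2248 (decimal)
Compute 3391 + 2248 = 5639
Convert 5639 (decimal) → 5639 = 5×1000 + 6×100 + 3×10 + 9 → 5 thousands, 6 hundreds, 3 tens, 9 ones (place-value notation)
5 thousands, 6 hundreds, 3 tens, 9 ones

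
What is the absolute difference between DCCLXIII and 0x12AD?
Convert DCCLXIII (Roman numeral) → 500 + 100 + 100 + 50 + 10 + 1 + 1 + 1 = 763 (decimal)
Convert 0x12AD (hexadecimal) → 1×4096 + 2×256 + 10×16 + 13 = 4781 (decimal)
Compute |763 - 4781| = 4018
4018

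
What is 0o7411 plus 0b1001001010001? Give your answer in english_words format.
Convert 0o7411 (octal) → 7×512 + 4×64 + 1×8 + 1 = 3849 (decimal)
Convert 0b1001001010001 (binary) → 4096 + 512 + 64 + 16 + 1 = 4689 (decimal)
Compute 3849 + 4689 = 8538
Convert 8538 (decimal) → 8538 = 8×1000 + 5×100 + 38 → eight thousand five hundred thirty-eight (English words)
eight thousand five hundred thirty-eight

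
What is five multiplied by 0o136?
Convert five (English words) → 5 (decimal)
Convert 0o136 (octal) → 1×64 + 3×8 + 6 = 94 (decimal)
Compute 5 × 94 = 470
470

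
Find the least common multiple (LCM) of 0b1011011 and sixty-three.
Convert 0b1011011 (binary) → 64 + 16 + 8 + 2 + 1 = 91 (decimal)
Convert sixty-three (English words) → 63 (decimal)
Compute lcm(91, 63) = 819
819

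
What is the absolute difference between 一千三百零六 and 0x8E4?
Convert 一千三百零六 (Chinese numeral) → 1×1000 + 3×100 + 6 = 1306 (decimal)
Convert 0x8E4 (hexadecimal) → 8×256 + 14×16 + 4 = 2276 (decimal)
Compute |1306 - 2276| = 970
970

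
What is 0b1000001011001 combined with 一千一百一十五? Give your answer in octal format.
Convert 0b1000001011001 (binary) → 4096 + 64 + 16 + 8 + 1 = 4185 (decimal)
Convert 一千一百一十五 (Chinese numeral) → 1×1000 + 1×100 + 1×10 + 5 = 1115 (decimal)
Compute 4185 + 1115 = 5300
Convert 5300 (decimal) → 5300 = 1×4096 + 2×512 + 2×64 + 6×8 + 4 → 0o12264 (octal)
0o12264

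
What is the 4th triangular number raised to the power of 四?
Convert the 4th triangular number (triangular index) → 4×5/2 = 10 (decimal)
Convert 四 (Chinese numeral) → 4 (decimal)
Compute 10 ^ 4 = 10000
10000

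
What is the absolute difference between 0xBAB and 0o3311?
Convert 0xBAB (hexadecimal) → 11×256 + 10×16 + 11 = 2987 (decimal)
Convert 0o3311 (octal) → 3×512 + 3×64 + 1×8 + 1 = 1737 (decimal)
Compute |2987 - 1737| = 1250
1250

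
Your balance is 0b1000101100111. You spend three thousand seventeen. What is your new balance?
Convert 0b1000101100111 (binary) → 4096 + 256 + 64 + 32 + 4 + 2 + 1 = 4455 (decimal)
Convert three thousand seventeen (English words) → 3×1000 + 17 = 3017 (decimal)
Compute 4455 - 3017 = 1438
1438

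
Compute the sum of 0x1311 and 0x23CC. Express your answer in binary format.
Convert 0x1311 (hexadecimal) → 1×4096 + 3×256 + 1×16 + 1 = 4881 (decimal)
Convert 0x23CC (hexadecimal) → 2×4096 + 3×256 + 12×16 + 12 = 9164 (decimal)
Compute 4881 + 9164 = 14045
Convert 14045 (decimal) → 14045 = 8192 + 4096 + 1024 + 512 + 128 + 64 + 16 + 8 + 4 + 1 → 0b11011011011101 (binary)
0b11011011011101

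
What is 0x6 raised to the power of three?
Convert 0x6 (hexadecimal) → 6 (decimal)
Convert three (English words) → 3 (decimal)
Compute 6 ^ 3 = 216
216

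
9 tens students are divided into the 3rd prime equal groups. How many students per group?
Convert 9 tens (place-value notation) → 9×10 = 90 (decimal)
Convert the 3rd prime (prime index) → 5 (decimal)
Compute 90 ÷ 5 = 18
18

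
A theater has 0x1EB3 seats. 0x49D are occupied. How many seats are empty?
Convert 0x1EB3 (hexadecimal) → 1×4096 + 14×256 + 11×16 + 3 = 7859 (decimal)
Convert 0x49D (hexadecimal) → 4×256 + 9×16 + 13 = 1181 (decimal)
Compute 7859 - 1181 = 6678
6678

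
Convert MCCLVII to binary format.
Convert MCCLVII (Roman numeral) → 1000 + 100 + 100 + 50 + 5 + 1 + 1 = 1257 (decimal)
Convert 1257 (decimal) → 1257 = 1024 + 128 + 64 + 32 + 8 + 1 → 0b10011101001 (binary)
0b10011101001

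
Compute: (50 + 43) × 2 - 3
Parentheses first: 50 + 43 = 93
Multiply: 93 × 2 = 186
Subtract: 186 - 3 = 183
183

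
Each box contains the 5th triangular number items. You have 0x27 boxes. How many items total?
Convert the 5th triangular number (triangular index) → 5×6/2 = 15 (decimal)
Convert 0x27 (hexadecimal) → 2×16 + 7 = 39 (decimal)
Compute 15 × 39 = 585
585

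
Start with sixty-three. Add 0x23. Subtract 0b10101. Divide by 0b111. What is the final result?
Convert sixty-three (English words) → 63 (decimal)
Start: 63
Convert 0x23 (hexadecimal) → 2×16 + 3 = 35 (decimal)
63 + 35 = 98
Convert 0b10101 (binary) → 16 + 4 + 1 = 21 (decimal)
98 - 21 = 77
Convert 0b111 (binary) → 4 + 2 + 1 = 7 (decimal)
77 ÷ 7 = 11
11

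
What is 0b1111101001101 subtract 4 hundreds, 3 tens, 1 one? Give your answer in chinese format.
Convert 0b1111101001101 (binary) → 4096 + 2048 + 1024 + 512 + 256 + 64 + 8 + 4 + 1 = 8013 (decimal)
Convert 4 hundreds, 3 tens, 1 one (place-value notation) → 4×100 + 3×10 + 1 = 431 (decimal)
Compute 8013 - 431 = 7582
Convert 7582 (decimal) → 7582 = 7×1000 + 5×100 + 8×10 + 2 → 七千五百八十二 (Chinese numeral)
七千五百八十二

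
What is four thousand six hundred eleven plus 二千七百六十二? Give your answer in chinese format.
Convert four thousand six hundred eleven (English words) → 4×1000 + 6×100 + 11 = 4611 (decimal)
Convert 二千七百六十二 (Chinese numeral) → 2×1000 + 7×100 + 6×10 + 2 = 2762 (decimal)
Compute 4611 + 2762 = 7373
Convert 7373 (decimal) → 7373 = 7×1000 + 3×100 + 7×10 + 3 → 七千三百七十三 (Chinese numeral)
七千三百七十三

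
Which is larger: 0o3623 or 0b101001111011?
Convert 0o3623 (octal) → 3×512 + 6×64 + 2×8 + 3 = 1939 (decimal)
Convert 0b101001111011 (binary) → 2048 + 512 + 64 + 32 + 16 + 8 + 2 + 1 = 2683 (decimal)
Compare 1939 vs 2683: larger = 2683
2683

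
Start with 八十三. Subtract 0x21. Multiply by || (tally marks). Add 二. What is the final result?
Convert 八十三 (Chinese numeral) → 8×10 + 3 = 83 (decimal)
Start: 83
Convert 0x21 (hexadecimal) → 2×16 + 1 = 33 (decimal)
83 - 33 = 50
Convert || (tally marks) → 2 (decimal)
50 × 2 = 100
Convert 二 (Chinese numeral) → 2 (decimal)
100 + 2 = 102
102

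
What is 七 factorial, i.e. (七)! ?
Convert 七 (Chinese numeral) → 7 (decimal)
Compute 7! = 5040
5040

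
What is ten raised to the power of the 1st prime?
Convert ten (English words) → 10 (decimal)
Convert the 1st prime (prime index) → 2 (decimal)
Compute 10 ^ 2 = 100
100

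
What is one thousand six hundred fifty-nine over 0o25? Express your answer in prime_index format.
Convert one thousand six hundred fifty-nine (English words) → 1×1000 + 6×100 + 59 = 1659 (decimal)
Convert 0o25 (octal) → 2×8 + 5 = 21 (decimal)
Compute 1659 ÷ 21 = 79
Convert 79 (decimal) → the 22nd prime (prime index)
the 22nd prime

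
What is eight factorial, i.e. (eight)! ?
Convert eight (English words) → 8 (decimal)
Compute 8! = 40320
40320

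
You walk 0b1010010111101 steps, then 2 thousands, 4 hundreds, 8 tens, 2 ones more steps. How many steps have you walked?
Convert 0b1010010111101 (binary) → 4096 + 1024 + 128 + 32 + 16 + 8 + 4 + 1 = 5309 (decimal)
Convert 2 thousands, 4 hundreds, 8 tens, 2 ones (place-value notation) → 2×1000 + 4×100 + 8×10 + 2 = 2482 (decimal)
Compute 5309 + 2482 = 7791
7791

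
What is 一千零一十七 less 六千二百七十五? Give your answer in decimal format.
Convert 一千零一十七 (Chinese numeral) → 1×1000 + 1×10 + 7 = 1017 (decimal)
Convert 六千二百七十五 (Chinese numeral) → 6×1000 + 2×100 + 7×10 + 5 = 6275 (decimal)
Compute 1017 - 6275 = -5258
-5258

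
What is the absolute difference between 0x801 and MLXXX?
Convert 0x801 (hexadecimal) → 8×256 + 1 = 2049 (decimal)
Convert MLXXX (Roman numeral) → 1000 + 50 + 10 + 10 + 10 = 1080 (decimal)
Compute |2049 - 1080| = 969
969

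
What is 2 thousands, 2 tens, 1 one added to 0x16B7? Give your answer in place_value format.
Convert 2 thousands, 2 tens, 1 one (place-value notation) → 2×1000 + 2×10 + 1 = 2021 (decimal)
Convert 0x16B7 (hexadecimal) → 1×4096 + 6×256 + 11×16 + 7 = 5815 (decimal)
Compute 2021 + 5815 = 7836
Convert 7836 (decimal) → 7836 = 7×1000 + 8×100 + 3×10 + 6 → 7 thousands, 8 hundreds, 3 tens, 6 ones (place-value notation)
7 thousands, 8 hundreds, 3 tens, 6 ones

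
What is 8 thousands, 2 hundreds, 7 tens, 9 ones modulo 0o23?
Convert 8 thousands, 2 hundreds, 7 tens, 9 ones (place-value notation) → 8×1000 + 2×100 + 7×10 + 9 = 8279 (decimal)
Convert 0o23 (octal) → 2×8 + 3 = 19 (decimal)
Compute 8279 mod 19 = 14
14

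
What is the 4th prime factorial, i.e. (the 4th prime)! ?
Convert the 4th prime (prime index) → 7 (decimal)
Compute 7! = 5040
5040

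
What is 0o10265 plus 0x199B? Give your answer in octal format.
Convert 0o10265 (octal) → 1×4096 + 2×64 + 6×8 + 5 = 4277 (decimal)
Convert 0x199B (hexadecimal) → 1×4096 + 9×256 + 9×16 + 11 = 6555 (decimal)
Compute 4277 + 6555 = 10832
Convert 10832 (decimal) → 10832 = 2×4096 + 5×512 + 1×64 + 2×8 → 0o25120 (octal)
0o25120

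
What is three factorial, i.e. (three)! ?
Convert three (English words) → 3 (decimal)
Compute 3! = 6
6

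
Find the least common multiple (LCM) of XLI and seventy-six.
Convert XLI (Roman numeral) → 40 + 1 = 41 (decimal)
Convert seventy-six (English words) → 76 (decimal)
Compute lcm(41, 76) = 3116
3116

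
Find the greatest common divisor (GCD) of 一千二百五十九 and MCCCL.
Convert 一千二百五十九 (Chinese numeral) → 1×1000 + 2×100 + 5×10 + 9 = 1259 (decimal)
Convert MCCCL (Roman numeral) → 1000 + 100 + 100 + 100 + 50 = 1350 (decimal)
Compute gcd(1259, 1350) = 1
1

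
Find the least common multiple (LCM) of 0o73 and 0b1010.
Convert 0o73 (octal) → 7×8 + 3 = 59 (decimal)
Convert 0b1010 (binary) → 8 + 2 = 10 (decimal)
Compute lcm(59, 10) = 590
590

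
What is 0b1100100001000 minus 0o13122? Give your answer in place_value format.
Convert 0b1100100001000 (binary) → 4096 + 2048 + 256 + 8 = 6408 (decimal)
Convert 0o13122 (octal) → 1×4096 + 3×512 + 1×64 + 2×8 + 2 = 5714 (decimal)
Compute 6408 - 5714 = 694
Convert 694 (decimal) → 694 = 6×100 + 9×10 + 4 → 6 hundreds, 9 tens, 4 ones (place-value notation)
6 hundreds, 9 tens, 4 ones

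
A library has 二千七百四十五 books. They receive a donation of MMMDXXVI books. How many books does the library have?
Convert 二千七百四十五 (Chinese numeral) → 2×1000 + 7×100 + 4×10 + 5 = 2745 (decimal)
Convert MMMDXXVI (Roman numeral) → 1000 + 1000 + 1000 + 500 + 10 + 10 + 5 + 1 = 3526 (decimal)
Compute 2745 + 3526 = 6271
6271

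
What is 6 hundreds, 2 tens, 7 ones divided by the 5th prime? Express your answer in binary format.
Convert 6 hundreds, 2 tens, 7 ones (place-value notation) → 6×100 + 2×10 + 7 = 627 (decimal)
Convert the 5th prime (prime index) → 11 (decimal)
Compute 627 ÷ 11 = 57
Convert 57 (decimal) → 57 = 32 + 16 + 8 + 1 → 0b111001 (binary)
0b111001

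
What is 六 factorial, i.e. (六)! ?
Convert 六 (Chinese numeral) → 6 (decimal)
Compute 6! = 720
720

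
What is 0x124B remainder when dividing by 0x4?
Convert 0x124B (hexadecimal) → 1×4096 + 2×256 + 4×16 + 11 = 4683 (decimal)
Convert 0x4 (hexadecimal) → 4 (decimal)
Compute 4683 mod 4 = 3
3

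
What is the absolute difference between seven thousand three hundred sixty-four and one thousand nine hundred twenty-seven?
Convert seven thousand three hundred sixty-four (English words) → 7×1000 + 3×100 + 64 = 7364 (decimal)
Convert one thousand nine hundred twenty-seven (English words) → 1×1000 + 9×100 + 27 = 1927 (decimal)
Compute |7364 - 1927| = 5437
5437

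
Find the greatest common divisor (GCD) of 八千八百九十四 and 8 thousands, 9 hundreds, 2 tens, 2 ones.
Convert 八千八百九十四 (Chinese numeral) → 8×1000 + 8×100 + 9×10 + 4 = 8894 (decimal)
Convert 8 thousands, 9 hundreds, 2 tens, 2 ones (place-value notation) → 8×1000 + 9×100 + 2×10 + 2 = 8922 (decimal)
Compute gcd(8894, 8922) = 2
2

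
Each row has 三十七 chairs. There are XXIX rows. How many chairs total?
Convert 三十七 (Chinese numeral) → 3×10 + 7 = 37 (decimal)
Convert XXIX (Roman numeral) → 10 + 10 + 9 = 29 (decimal)
Compute 37 × 29 = 1073
1073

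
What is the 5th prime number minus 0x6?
The 5th prime number = 11
Convert 0x6 (hexadecimal) → 6 (decimal)
Compute 11 - 6 = 5
5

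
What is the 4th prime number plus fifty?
The 4th prime number = 7
Convert fifty (English words) → 50 (decimal)
Compute 7 + 50 = 57
57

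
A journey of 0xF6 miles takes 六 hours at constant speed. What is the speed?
Convert 0xF6 (hexadecimal) → 15×16 + 6 = 246 (decimal)
Convert 六 (Chinese numeral) → 6 (decimal)
Compute 246 ÷ 6 = 41
41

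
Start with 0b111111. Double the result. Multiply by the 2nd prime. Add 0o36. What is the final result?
Convert 0b111111 (binary) → 32 + 16 + 8 + 4 + 2 + 1 = 63 (decimal)
Start: 63
63 × 2 = 126
Convert the 2nd prime (prime index) → 3 (decimal)
126 × 3 = 378
Convert 0o36 (octal) → 3×8 + 6 = 30 (decimal)
378 + 30 = 408
408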